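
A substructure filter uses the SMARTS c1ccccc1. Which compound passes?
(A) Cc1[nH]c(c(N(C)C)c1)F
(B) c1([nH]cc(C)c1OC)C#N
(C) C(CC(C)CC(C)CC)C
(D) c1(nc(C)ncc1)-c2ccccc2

c1ccccc1 describes six aromatic carbons in a ring (a benzene ring).
(A) has a methyl group (-CH3) but no six-membered all-carbon aromatic ring is present.
(B) has a methyl group (-CH3) but no six-membered all-carbon aromatic ring is present.
(C) has a methyl group (-CH3) but no six-membered all-carbon aromatic ring is present.
(D) contains a phenyl ring, which satisfies every atom and bond constraint.
So the answer is (D).

D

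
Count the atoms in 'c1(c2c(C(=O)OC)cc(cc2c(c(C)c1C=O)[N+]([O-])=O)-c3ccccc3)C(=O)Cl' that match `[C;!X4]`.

3

Check the 29 heavy atoms by environment: 16× c (aromatic, X3) → no; 3× C (X3) → match; 4× O (X1) → no; 1× Cl (X1) → no; 1× O (X2) → no; 2× C (X4) → no; 1× N (charge +1, X3) → no; 1× O (charge -1, X1) → no.
That gives 3 matching atoms.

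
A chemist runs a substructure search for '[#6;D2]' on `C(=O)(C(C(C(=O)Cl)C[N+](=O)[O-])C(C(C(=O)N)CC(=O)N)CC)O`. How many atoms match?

The query [#6;D2] means: any carbon bonded to exactly two heavy atoms.
Check the 23 heavy atoms by environment: 3× C (D2) → match; 8× C (D3) → no; 1× N (charge +1, D3) → no; 1× O (charge -1, D1) → no; 6× O (D1) → no; 1× Cl (D1) → no; 1× C (D1) → no; 2× N (D1) → no.
That gives 3 matching atoms.

3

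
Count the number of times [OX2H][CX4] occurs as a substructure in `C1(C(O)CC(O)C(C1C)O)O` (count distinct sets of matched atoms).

[OX2H][CX4] is the SMARTS for an aliphatic alcohol: a hydroxyl oxygen bound to an sp3 (X4) carbon.
The molecule carries 4 separate instances of a hydroxyl group (-OH) meeting every constraint; each maps to a distinct set of atoms, giving 4 matches.

4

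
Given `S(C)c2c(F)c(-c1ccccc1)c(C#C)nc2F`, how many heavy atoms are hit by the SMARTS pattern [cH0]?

Check the 18 heavy atoms by environment: 1× n (aromatic, H0) → no; 6× c (aromatic, H0) → match; 1× C (H0) → no; 1× C (H1) → no; 1× S (H0) → no; 1× C (H3) → no; 5× c (aromatic, H1) → no; 2× F (H0) → no.
That gives 6 matching atoms.

6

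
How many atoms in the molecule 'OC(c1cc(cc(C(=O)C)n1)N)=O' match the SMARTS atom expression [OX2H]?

Check the 13 heavy atoms by environment: 1× n (aromatic, H0, X2) → no; 3× c (aromatic, H0, X3) → no; 2× c (aromatic, H1, X3) → no; 1× N (H2, X3) → no; 2× C (H0, X3) → no; 2× O (H0, X1) → no; 1× C (H3, X4) → no; 1× O (H1, X2) → match.
That gives 1 matching atom.

1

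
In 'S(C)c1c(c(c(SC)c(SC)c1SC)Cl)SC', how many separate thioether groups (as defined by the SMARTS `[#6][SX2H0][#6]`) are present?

5

[#6][SX2H0][#6] is the SMARTS for a thioether: an aliphatic sulfur bridging two carbons with no H on the sulfur.
The molecule carries 5 separate instances of a methylthio ether (-SCH3) meeting every constraint; each maps to a distinct set of atoms, giving 5 matches.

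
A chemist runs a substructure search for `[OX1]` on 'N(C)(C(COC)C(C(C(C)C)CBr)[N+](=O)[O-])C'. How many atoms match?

The query [OX1] means: aliphatic oxygen with one total connection — typically a carbonyl =O or an oxide.
Check the 17 heavy atoms by environment: 11× C (X4) → no; 1× N (charge +1, X3) → no; 1× O (charge -1, X1) → match; 1× O (X1) → match; 1× Br (X1) → no; 1× N (X3) → no; 1× O (X2) → no.
Summing the matching environments: 1 + 1 = 2 matching atoms.

2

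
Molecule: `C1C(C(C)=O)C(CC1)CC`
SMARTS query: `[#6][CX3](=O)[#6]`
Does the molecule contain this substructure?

Yes

The pattern [#6][CX3](=O)[#6] describes a carbonyl carbon (no H) flanked by two carbons — a ketone.
The molecule carries an acetyl/ketone group (-C(=O)CH3), whose atoms satisfy every constraint of the query, so the pattern matches.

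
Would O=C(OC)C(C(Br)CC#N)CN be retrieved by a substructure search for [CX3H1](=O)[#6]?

No

The pattern [CX3H1](=O)[#6] describes an sp2 carbon with one H, double-bonded to O and single-bonded to carbon — an aldehyde.
The closest candidate here is a methyl-ester group (-C(=O)OCH3), but the carbonyl carbon has H0, not H1. No other fragment satisfies the full query, so there is no match.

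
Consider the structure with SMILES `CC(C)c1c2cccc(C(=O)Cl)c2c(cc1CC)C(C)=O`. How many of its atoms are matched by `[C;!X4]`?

2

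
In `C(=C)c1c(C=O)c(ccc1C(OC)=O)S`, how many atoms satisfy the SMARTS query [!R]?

The query [!R] means: !R matches any atom not in a ring.
Check the 15 heavy atoms by environment: 6× c (aromatic, in 6-ring) → no; 5× C (acyclic) → match; 3× O (acyclic) → match; 1× S (acyclic) → match.
Summing the matching environments: 5 + 3 + 1 = 9 matching atoms.

9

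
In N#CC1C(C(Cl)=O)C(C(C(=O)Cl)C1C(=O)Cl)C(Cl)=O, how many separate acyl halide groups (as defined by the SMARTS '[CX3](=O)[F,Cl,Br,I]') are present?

4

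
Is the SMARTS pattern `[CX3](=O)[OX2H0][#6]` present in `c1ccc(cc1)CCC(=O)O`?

The pattern [CX3](=O)[OX2H0][#6] describes a carbonyl carbon bonded to an oxygen that is itself bonded to carbon (no H on that O) — an ester.
The closest candidate here is a carboxylic acid group (-C(=O)OH), but the singly-bonded O carries H (OX2H1, not H0). No other fragment satisfies the full query, so there is no match.

No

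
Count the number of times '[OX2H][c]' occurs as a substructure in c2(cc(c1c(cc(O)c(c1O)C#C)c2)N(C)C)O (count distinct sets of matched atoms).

3

[OX2H][c] is the SMARTS for a phenol: a hydroxyl oxygen attached to an aromatic carbon.
The molecule carries 3 separate instances of a hydroxyl group (-OH) meeting every constraint; each maps to a distinct set of atoms, giving 3 matches.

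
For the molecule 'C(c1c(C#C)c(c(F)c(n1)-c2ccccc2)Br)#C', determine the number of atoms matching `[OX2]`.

0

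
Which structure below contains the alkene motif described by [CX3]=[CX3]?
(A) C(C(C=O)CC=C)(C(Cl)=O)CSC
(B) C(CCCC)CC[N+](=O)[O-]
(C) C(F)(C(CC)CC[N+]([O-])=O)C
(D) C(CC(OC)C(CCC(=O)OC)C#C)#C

A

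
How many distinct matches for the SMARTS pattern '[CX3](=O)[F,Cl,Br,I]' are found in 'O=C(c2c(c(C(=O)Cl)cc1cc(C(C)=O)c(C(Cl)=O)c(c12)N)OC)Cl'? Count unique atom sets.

3

[CX3](=O)[F,Cl,Br,I] is the SMARTS for an acyl halide: a carbonyl carbon bonded to a halogen.
The molecule carries 3 separate instances of an acyl chloride (-C(=O)Cl) meeting every constraint; each maps to a distinct set of atoms, giving 3 matches.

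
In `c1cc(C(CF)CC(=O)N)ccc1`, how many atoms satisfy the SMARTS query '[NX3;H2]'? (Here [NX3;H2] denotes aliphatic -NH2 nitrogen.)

1

Check the 13 heavy atoms by environment: 2× C (H2, X4) → no; 1× C (H1, X4) → no; 1× c (aromatic, H0, X3) → no; 5× c (aromatic, H1, X3) → no; 1× F (H0, X1) → no; 1× C (H0, X3) → no; 1× O (H0, X1) → no; 1× N (H2, X3) → match.
That gives 1 matching atom.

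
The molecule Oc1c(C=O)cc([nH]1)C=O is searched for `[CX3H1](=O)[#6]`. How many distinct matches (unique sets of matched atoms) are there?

2

[CX3H1](=O)[#6] is the SMARTS for an aldehyde: an sp2 carbon with one H, double-bonded to O and single-bonded to carbon.
The molecule carries 2 separate instances of an aldehyde (-CHO) meeting every constraint; each maps to a distinct set of atoms, giving 2 matches.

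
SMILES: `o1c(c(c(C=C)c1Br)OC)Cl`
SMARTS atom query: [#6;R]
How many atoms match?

4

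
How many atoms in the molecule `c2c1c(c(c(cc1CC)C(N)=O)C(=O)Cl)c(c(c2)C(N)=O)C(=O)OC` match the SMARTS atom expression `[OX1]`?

4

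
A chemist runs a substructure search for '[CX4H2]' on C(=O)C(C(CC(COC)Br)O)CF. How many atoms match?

3

The query [CX4H2] means: sp3 carbon (X4) with exactly two hydrogens.
Check the 13 heavy atoms by environment: 3× C (H2, X4) → match; 3× C (H1, X4) → no; 1× O (H1, X2) → no; 1× C (H1, X3) → no; 1× O (H0, X1) → no; 1× O (H0, X2) → no; 1× C (H3, X4) → no; 1× F (H0, X1) → no; 1× Br (H0, X1) → no.
That gives 3 matching atoms.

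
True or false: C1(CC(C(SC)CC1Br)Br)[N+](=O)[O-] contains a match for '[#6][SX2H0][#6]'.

True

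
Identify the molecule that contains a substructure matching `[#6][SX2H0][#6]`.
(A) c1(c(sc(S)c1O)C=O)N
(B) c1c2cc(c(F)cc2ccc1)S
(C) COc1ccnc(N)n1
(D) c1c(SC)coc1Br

[#6][SX2H0][#6] describes an aliphatic sulfur bridging two carbons with no H on the sulfur (a thioether).
(A) has a thiol (-SH) but the sulfur has H1, not H0 bridging two carbons.
(B) has a thiol (-SH) but the sulfur has H1, not H0 bridging two carbons.
(C) has a methoxy ether (-OCH3) but the bridging atom is O, not S.
(D) contains a methylthio ether (-SCH3), which satisfies every atom and bond constraint.
So the answer is (D).

D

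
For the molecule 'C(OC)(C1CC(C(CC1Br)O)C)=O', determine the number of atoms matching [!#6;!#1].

4

The query [!#6;!#1] means: not carbon and not hydrogen — any heteroatom.
Check the 13 heavy atoms by environment: 9× C → no; 1× Br → match; 3× O → match.
Summing the matching environments: 1 + 3 = 4 matching atoms.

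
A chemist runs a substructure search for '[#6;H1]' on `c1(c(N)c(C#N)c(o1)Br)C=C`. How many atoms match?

Check the 11 heavy atoms by environment: 1× o (aromatic, H0) → no; 4× c (aromatic, H0) → no; 1× N (H2) → no; 1× C (H0) → no; 1× N (H0) → no; 1× C (H1) → match; 1× C (H2) → no; 1× Br (H0) → no.
That gives 1 matching atom.

1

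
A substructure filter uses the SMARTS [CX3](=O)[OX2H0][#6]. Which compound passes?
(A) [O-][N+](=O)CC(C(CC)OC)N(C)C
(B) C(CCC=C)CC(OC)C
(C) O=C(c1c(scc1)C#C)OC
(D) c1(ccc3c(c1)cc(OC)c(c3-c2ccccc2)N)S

[CX3](=O)[OX2H0][#6] describes a carbonyl carbon bonded to an oxygen that is itself bonded to carbon (no H on that O) (an ester).
(A) has a methoxy ether (-OCH3) but the ether oxygen is not adjacent to a C=O carbon.
(B) has a methoxy ether (-OCH3) but the ether oxygen is not adjacent to a C=O carbon.
(C) contains a methyl-ester group (-C(=O)OCH3), which satisfies every atom and bond constraint.
(D) has a methoxy ether (-OCH3) but the ether oxygen is not adjacent to a C=O carbon.
So the answer is (C).

C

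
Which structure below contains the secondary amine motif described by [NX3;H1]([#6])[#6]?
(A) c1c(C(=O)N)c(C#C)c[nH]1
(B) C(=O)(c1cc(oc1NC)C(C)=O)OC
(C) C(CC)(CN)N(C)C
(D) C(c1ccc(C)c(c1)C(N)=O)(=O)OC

B

[NX3;H1]([#6])[#6] describes a trivalent nitrogen with one H, bonded to two carbons (a secondary amine).
(A) has a primary amide (-C(=O)NH2) but the -C(=O)NH2 nitrogen has H2, not H1.
(B) contains an N-methylamino group (-NHCH3), which satisfies every atom and bond constraint.
(C) has a dimethylamino group (-N(CH3)2) but the nitrogen has H0, not H1.
(D) has a primary amide (-C(=O)NH2) but the -C(=O)NH2 nitrogen has H2, not H1.
So the answer is (B).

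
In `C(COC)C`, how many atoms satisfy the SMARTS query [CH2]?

2

Check the 5 heavy atoms by environment: 2× C (H2) → match; 2× C (H3) → no; 1× O (H0) → no.
That gives 2 matching atoms.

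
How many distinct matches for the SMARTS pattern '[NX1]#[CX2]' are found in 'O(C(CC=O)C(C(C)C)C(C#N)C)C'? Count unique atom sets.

1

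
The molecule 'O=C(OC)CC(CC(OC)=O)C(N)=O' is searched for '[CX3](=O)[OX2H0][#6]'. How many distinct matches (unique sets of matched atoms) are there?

2

[CX3](=O)[OX2H0][#6] is the SMARTS for an ester: a carbonyl carbon bonded to an oxygen that is itself bonded to carbon (no H on that O).
The molecule carries 2 separate instances of a methyl-ester group (-C(=O)OCH3) meeting every constraint; each maps to a distinct set of atoms, giving 2 matches.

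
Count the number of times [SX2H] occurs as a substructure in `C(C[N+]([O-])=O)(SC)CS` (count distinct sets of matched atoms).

1

[SX2H] is the SMARTS for a thiol: an aliphatic sulfur with two connections, one being H.
Exactly one fragment in the molecule meets all constraints, giving 1 match.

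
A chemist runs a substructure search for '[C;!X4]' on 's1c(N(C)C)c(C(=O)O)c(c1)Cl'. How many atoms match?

The query [C;!X4] means: aliphatic carbon that does not have four total connections.
Check the 12 heavy atoms by environment: 1× s (aromatic, X2) → no; 4× c (aromatic, X3) → no; 1× C (X3) → match; 1× O (X1) → no; 1× O (X2) → no; 1× Cl (X1) → no; 1× N (X3) → no; 2× C (X4) → no.
That gives 1 matching atom.

1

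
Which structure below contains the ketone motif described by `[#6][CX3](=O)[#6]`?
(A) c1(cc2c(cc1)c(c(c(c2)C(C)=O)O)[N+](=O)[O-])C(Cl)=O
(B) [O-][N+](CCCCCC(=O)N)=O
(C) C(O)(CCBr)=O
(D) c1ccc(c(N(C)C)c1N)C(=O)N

[#6][CX3](=O)[#6] describes a carbonyl carbon (no H) flanked by two carbons (a ketone).
(A) contains an acetyl/ketone group (-C(=O)CH3), which satisfies every atom and bond constraint.
(B) has a primary amide (-C(=O)NH2) but one neighbour of the carbonyl carbon is N, not C.
(C) has a carboxylic acid group (-C(=O)OH) but one neighbour of the carbonyl carbon is O, not C.
(D) has a primary amide (-C(=O)NH2) but one neighbour of the carbonyl carbon is N, not C.
So the answer is (A).

A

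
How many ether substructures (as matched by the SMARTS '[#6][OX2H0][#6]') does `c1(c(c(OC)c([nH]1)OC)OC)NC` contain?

[#6][OX2H0][#6] is the SMARTS for an ether: an aliphatic oxygen bridging two carbons with no H on the oxygen.
The molecule carries 3 separate instances of a methoxy ether (-OCH3) meeting every constraint; each maps to a distinct set of atoms, giving 3 matches.

3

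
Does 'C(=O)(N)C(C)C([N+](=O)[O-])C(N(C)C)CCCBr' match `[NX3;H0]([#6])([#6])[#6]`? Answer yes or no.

Yes

The pattern [NX3;H0]([#6])([#6])[#6] describes a trivalent nitrogen with no H, bonded to three carbons — a tertiary amine.
The molecule carries a dimethylamino group (-N(CH3)2), whose atoms satisfy every constraint of the query, so the pattern matches.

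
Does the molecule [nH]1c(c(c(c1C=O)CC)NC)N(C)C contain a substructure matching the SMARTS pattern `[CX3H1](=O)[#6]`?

The pattern [CX3H1](=O)[#6] describes an sp2 carbon with one H, double-bonded to O and single-bonded to carbon — an aldehyde.
The molecule carries an aldehyde (-CHO), whose atoms satisfy every constraint of the query, so the pattern matches.

Yes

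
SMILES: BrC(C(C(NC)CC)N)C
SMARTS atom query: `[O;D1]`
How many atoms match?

0

Check the 10 heavy atoms by environment: 1× C (D2) → no; 3× C (D3) → no; 3× C (D1) → no; 1× Br (D1) → no; 1× N (D1) → no; 1× N (D2) → no.
No environment satisfies the query, so 0 matching atoms.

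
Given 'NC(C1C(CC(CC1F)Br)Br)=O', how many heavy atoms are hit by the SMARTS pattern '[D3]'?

5

The query [D3] means: atom with exactly three heavy-atom neighbours.
Check the 12 heavy atoms by environment: 5× C (D3) → match; 2× C (D2) → no; 1× O (D1) → no; 1× N (D1) → no; 1× F (D1) → no; 2× Br (D1) → no.
That gives 5 matching atoms.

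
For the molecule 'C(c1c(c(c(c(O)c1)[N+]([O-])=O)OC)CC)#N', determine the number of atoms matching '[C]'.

The query [C] means: uppercase C matches aliphatic (non-aromatic) carbon only.
Check the 16 heavy atoms by environment: 6× c (aromatic) → no; 4× C → match; 1× N (charge +1) → no; 1× O (charge -1) → no; 3× O → no; 1× N → no.
That gives 4 matching atoms.

4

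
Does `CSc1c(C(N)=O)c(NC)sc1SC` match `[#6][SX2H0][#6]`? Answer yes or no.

The pattern [#6][SX2H0][#6] describes an aliphatic sulfur bridging two carbons with no H on the sulfur — a thioether.
The molecule carries a methylthio ether (-SCH3), whose atoms satisfy every constraint of the query, so the pattern matches.

Yes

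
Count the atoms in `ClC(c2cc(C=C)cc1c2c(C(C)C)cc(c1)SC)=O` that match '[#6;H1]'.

The query [#6;H1] means: any carbon bearing exactly one hydrogen.
Check the 20 heavy atoms by environment: 6× c (aromatic, H0) → no; 4× c (aromatic, H1) → match; 1× S (H0) → no; 3× C (H3) → no; 2× C (H1) → match; 1× C (H2) → no; 1× C (H0) → no; 1× O (H0) → no; 1× Cl (H0) → no.
Summing the matching environments: 4 + 2 = 6 matching atoms.

6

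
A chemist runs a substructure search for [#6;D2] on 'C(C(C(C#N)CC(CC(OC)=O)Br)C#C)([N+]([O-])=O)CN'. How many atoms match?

5

The query [#6;D2] means: any carbon bonded to exactly two heavy atoms.
Check the 20 heavy atoms by environment: 5× C (D2) → match; 5× C (D3) → no; 1× Br (D1) → no; 1× N (charge +1, D3) → no; 1× O (charge -1, D1) → no; 2× O (D1) → no; 1× O (D2) → no; 2× C (D1) → no; 2× N (D1) → no.
That gives 5 matching atoms.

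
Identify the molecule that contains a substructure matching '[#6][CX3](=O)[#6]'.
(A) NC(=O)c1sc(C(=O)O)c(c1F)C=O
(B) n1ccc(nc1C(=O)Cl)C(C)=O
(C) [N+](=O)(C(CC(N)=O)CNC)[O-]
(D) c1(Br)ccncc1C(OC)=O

B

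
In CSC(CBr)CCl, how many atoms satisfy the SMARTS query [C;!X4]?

0

Check the 7 heavy atoms by environment: 4× C (X4) → no; 1× Br (X1) → no; 1× S (X2) → no; 1× Cl (X1) → no.
No environment satisfies the query, so 0 matching atoms.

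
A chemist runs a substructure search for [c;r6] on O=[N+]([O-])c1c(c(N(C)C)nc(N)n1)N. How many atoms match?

The query [c;r6] means: aromatic carbon that belongs to a six-membered ring.
Check the 14 heavy atoms by environment: 2× n (aromatic, in 6-ring) → no; 4× c (aromatic, in 6-ring) → match; 3× N (acyclic) → no; 1× N (charge +1, acyclic) → no; 1× O (charge -1, acyclic) → no; 1× O (acyclic) → no; 2× C (acyclic) → no.
That gives 4 matching atoms.

4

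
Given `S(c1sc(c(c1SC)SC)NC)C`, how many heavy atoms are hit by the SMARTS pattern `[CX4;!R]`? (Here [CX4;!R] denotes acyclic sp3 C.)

4

The query [CX4;!R] means: aliphatic carbon with four total connections, not in a ring.
Check the 13 heavy atoms by environment: 1× s (aromatic, X2, in 5-ring) → no; 4× c (aromatic, X3, in 5-ring) → no; 3× S (X2, acyclic) → no; 4× C (X4, acyclic) → match; 1× N (X3, acyclic) → no.
That gives 4 matching atoms.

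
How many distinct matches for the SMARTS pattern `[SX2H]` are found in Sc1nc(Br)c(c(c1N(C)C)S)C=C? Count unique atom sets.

[SX2H] is the SMARTS for a thiol: an aliphatic sulfur with two connections, one being H.
The molecule carries 2 separate instances of a thiol (-SH) meeting every constraint; each maps to a distinct set of atoms, giving 2 matches.

2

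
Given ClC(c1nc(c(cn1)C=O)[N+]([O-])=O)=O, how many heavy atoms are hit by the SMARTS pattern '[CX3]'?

Check the 14 heavy atoms by environment: 2× n (aromatic, X2) → no; 4× c (aromatic, X3) → no; 2× C (X3) → match; 3× O (X1) → no; 1× N (charge +1, X3) → no; 1× O (charge -1, X1) → no; 1× Cl (X1) → no.
That gives 2 matching atoms.

2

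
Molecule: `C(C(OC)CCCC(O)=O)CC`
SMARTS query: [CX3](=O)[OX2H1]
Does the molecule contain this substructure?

Yes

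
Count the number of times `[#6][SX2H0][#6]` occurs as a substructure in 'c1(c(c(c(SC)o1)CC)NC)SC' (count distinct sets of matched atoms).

2

[#6][SX2H0][#6] is the SMARTS for a thioether: an aliphatic sulfur bridging two carbons with no H on the sulfur.
The molecule carries 2 separate instances of a methylthio ether (-SCH3) meeting every constraint; each maps to a distinct set of atoms, giving 2 matches.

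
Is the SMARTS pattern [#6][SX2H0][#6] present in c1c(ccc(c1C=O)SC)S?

The pattern [#6][SX2H0][#6] describes an aliphatic sulfur bridging two carbons with no H on the sulfur — a thioether.
The molecule carries a methylthio ether (-SCH3), whose atoms satisfy every constraint of the query, so the pattern matches.

Yes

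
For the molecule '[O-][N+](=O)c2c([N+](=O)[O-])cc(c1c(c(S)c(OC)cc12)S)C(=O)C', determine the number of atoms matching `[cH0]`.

The query [cH0] means: aromatic carbon with no attached hydrogen (substituted or ring-fusion).
Check the 23 heavy atoms by environment: 8× c (aromatic, H0) → match; 2× c (aromatic, H1) → no; 2× N (charge +1, H0) → no; 2× O (charge -1, H0) → no; 4× O (H0) → no; 2× S (H1) → no; 1× C (H0) → no; 2× C (H3) → no.
That gives 8 matching atoms.

8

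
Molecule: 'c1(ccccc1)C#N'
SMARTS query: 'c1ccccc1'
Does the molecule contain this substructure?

The pattern c1ccccc1 describes six aromatic carbons in a ring — a benzene ring.
The required atom environment is present in the molecule, so the pattern matches.

Yes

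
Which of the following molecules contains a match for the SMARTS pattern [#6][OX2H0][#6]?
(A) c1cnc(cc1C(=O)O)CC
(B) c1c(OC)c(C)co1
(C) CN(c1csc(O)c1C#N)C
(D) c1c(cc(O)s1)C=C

B

[#6][OX2H0][#6] describes an aliphatic oxygen bridging two carbons with no H on the oxygen (an ether).
(A) has a carboxylic acid group (-C(=O)OH) but the -OH oxygen has H1; the =O is OX1, not OX2.
(B) contains a methoxy ether (-OCH3), which satisfies every atom and bond constraint.
(C) has a hydroxyl group (-OH) but the oxygen has H1, not H0 bridging two carbons.
(D) has a hydroxyl group (-OH) but the oxygen has H1, not H0 bridging two carbons.
So the answer is (B).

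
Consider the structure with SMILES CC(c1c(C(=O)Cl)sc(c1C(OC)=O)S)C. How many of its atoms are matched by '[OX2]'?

The query [OX2] means: aliphatic oxygen with two total connections — ether, hydroxyl, or ester single-bond O.
Check the 16 heavy atoms by environment: 1× s (aromatic, X2) → no; 4× c (aromatic, X3) → no; 2× C (X3) → no; 2× O (X1) → no; 1× O (X2) → match; 4× C (X4) → no; 1× Cl (X1) → no; 1× S (X2) → no.
That gives 1 matching atom.

1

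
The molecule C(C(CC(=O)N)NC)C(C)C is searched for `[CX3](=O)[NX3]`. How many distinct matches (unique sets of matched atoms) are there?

1

[CX3](=O)[NX3] is the SMARTS for an amide: a carbonyl carbon bonded to a trivalent nitrogen.
Exactly one fragment in the molecule meets all constraints, giving 1 match.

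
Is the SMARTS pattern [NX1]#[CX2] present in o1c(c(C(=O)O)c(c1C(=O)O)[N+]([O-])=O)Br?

No

The pattern [NX1]#[CX2] describes a nitrogen triple-bonded to a two-connected carbon — a nitrile.
The closest candidate here is a nitro group (-[N+](=O)[O-]), but there is no C#N triple bond. No other fragment satisfies the full query, so there is no match.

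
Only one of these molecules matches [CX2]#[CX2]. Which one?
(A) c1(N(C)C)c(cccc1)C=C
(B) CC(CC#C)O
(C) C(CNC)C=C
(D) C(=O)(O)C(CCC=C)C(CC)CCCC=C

B

[CX2]#[CX2] describes a carbon-carbon triple bond (an alkyne).
(A) has a vinyl group (-CH=CH2) but the C=C is a double bond; both carbons are CX3, not CX2.
(B) contains an ethynyl group (-C#CH), which satisfies every atom and bond constraint.
(C) has a vinyl group (-CH=CH2) but the C=C is a double bond; both carbons are CX3, not CX2.
(D) has a vinyl group (-CH=CH2) but the C=C is a double bond; both carbons are CX3, not CX2.
So the answer is (B).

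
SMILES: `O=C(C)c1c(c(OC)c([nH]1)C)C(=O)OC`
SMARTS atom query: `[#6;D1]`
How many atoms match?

4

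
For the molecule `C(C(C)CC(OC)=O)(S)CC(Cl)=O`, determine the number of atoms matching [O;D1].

2

The query [O;D1] means: aliphatic oxygen bonded to exactly one heavy atom.
Check the 13 heavy atoms by environment: 2× C (D2) → no; 4× C (D3) → no; 1× S (D1) → no; 2× C (D1) → no; 2× O (D1) → match; 1× O (D2) → no; 1× Cl (D1) → no.
That gives 2 matching atoms.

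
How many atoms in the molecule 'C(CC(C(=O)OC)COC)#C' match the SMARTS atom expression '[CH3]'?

The query [CH3] means: aliphatic carbon with exactly three hydrogens.
Check the 11 heavy atoms by environment: 2× C (H2) → no; 2× C (H1) → no; 3× O (H0) → no; 2× C (H3) → match; 2× C (H0) → no.
That gives 2 matching atoms.

2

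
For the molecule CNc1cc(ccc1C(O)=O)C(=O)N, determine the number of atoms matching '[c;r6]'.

6

The query [c;r6] means: aromatic carbon that belongs to a six-membered ring.
Check the 14 heavy atoms by environment: 6× c (aromatic, in 6-ring) → match; 2× N (acyclic) → no; 3× C (acyclic) → no; 3× O (acyclic) → no.
That gives 6 matching atoms.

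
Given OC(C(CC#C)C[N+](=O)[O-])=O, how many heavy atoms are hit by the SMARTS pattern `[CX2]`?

2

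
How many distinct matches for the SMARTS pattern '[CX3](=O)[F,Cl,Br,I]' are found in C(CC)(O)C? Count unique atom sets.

0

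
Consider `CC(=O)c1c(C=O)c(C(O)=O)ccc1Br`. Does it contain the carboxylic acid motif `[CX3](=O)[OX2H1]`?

Yes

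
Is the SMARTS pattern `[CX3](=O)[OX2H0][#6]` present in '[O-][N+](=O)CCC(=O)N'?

No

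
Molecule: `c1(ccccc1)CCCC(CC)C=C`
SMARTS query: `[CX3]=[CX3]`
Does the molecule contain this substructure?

Yes

The pattern [CX3]=[CX3] describes a non-aromatic C=C double bond between two sp2 carbons — an alkene.
The molecule carries a vinyl group (-CH=CH2), whose atoms satisfy every constraint of the query, so the pattern matches.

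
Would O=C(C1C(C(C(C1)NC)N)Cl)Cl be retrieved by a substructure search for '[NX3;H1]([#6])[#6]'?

Yes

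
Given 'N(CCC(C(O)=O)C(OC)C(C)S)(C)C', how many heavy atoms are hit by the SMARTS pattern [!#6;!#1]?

5

The query [!#6;!#1] means: not carbon and not hydrogen — any heteroatom.
Check the 15 heavy atoms by environment: 10× C → no; 1× N → match; 1× S → match; 3× O → match.
Summing the matching environments: 1 + 1 + 3 = 5 matching atoms.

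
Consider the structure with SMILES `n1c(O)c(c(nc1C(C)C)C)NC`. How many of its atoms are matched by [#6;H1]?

1

Check the 13 heavy atoms by environment: 2× n (aromatic, H0) → no; 4× c (aromatic, H0) → no; 1× C (H1) → match; 4× C (H3) → no; 1× N (H1) → no; 1× O (H1) → no.
That gives 1 matching atom.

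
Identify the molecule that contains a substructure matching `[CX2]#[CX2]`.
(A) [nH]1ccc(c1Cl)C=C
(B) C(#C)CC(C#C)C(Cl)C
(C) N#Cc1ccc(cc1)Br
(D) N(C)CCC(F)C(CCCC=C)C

[CX2]#[CX2] describes a carbon-carbon triple bond (an alkyne).
(A) has a vinyl group (-CH=CH2) but the C=C is a double bond; both carbons are CX3, not CX2.
(B) contains an ethynyl group (-C#CH), which satisfies every atom and bond constraint.
(C) has a nitrile (-C#N) but the triple bond is C#N, not C#C.
(D) has a vinyl group (-CH=CH2) but the C=C is a double bond; both carbons are CX3, not CX2.
So the answer is (B).

B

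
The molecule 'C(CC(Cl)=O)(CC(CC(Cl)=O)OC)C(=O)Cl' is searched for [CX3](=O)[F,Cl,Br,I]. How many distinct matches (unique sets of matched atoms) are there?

3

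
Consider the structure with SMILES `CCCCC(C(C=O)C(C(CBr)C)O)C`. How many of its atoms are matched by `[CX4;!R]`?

Check the 15 heavy atoms by environment: 11× C (X4, acyclic) → match; 1× Br (X1, acyclic) → no; 1× O (X2, acyclic) → no; 1× C (X3, acyclic) → no; 1× O (X1, acyclic) → no.
That gives 11 matching atoms.

11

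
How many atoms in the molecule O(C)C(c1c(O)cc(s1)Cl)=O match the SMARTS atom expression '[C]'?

The query [C] means: uppercase C matches aliphatic (non-aromatic) carbon only.
Check the 11 heavy atoms by environment: 1× s (aromatic) → no; 4× c (aromatic) → no; 3× O → no; 1× Cl → no; 2× C → match.
That gives 2 matching atoms.

2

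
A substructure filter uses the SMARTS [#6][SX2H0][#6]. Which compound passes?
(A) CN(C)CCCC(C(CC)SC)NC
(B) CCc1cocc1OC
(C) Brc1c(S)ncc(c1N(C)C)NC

[#6][SX2H0][#6] describes an aliphatic sulfur bridging two carbons with no H on the sulfur (a thioether).
(A) contains a methylthio ether (-SCH3), which satisfies every atom and bond constraint.
(B) has a methoxy ether (-OCH3) but the bridging atom is O, not S.
(C) has a thiol (-SH) but the sulfur has H1, not H0 bridging two carbons.
So the answer is (A).

A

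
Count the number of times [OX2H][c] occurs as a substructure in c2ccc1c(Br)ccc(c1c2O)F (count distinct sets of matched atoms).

1

[OX2H][c] is the SMARTS for a phenol: a hydroxyl oxygen attached to an aromatic carbon.
Exactly one fragment in the molecule meets all constraints, giving 1 match.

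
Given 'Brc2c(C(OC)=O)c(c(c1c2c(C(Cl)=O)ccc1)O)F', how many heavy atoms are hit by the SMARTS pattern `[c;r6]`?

The query [c;r6] means: aromatic carbon that belongs to a six-membered ring.
Check the 20 heavy atoms by environment: 10× c (aromatic, in 6-ring) → match; 1× F (acyclic) → no; 4× O (acyclic) → no; 3× C (acyclic) → no; 1× Cl (acyclic) → no; 1× Br (acyclic) → no.
That gives 10 matching atoms.

10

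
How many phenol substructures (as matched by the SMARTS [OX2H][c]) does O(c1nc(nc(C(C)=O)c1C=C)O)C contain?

1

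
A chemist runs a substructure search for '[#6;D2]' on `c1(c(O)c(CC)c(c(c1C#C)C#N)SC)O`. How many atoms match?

The query [#6;D2] means: any carbon bonded to exactly two heavy atoms.
Check the 16 heavy atoms by environment: 6× c (aromatic, D3) → no; 2× O (D1) → no; 3× C (D2) → match; 3× C (D1) → no; 1× N (D1) → no; 1× S (D2) → no.
That gives 3 matching atoms.

3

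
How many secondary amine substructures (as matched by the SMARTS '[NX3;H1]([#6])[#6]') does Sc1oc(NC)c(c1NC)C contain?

[NX3;H1]([#6])[#6] is the SMARTS for a secondary amine: a trivalent nitrogen with one H, bonded to two carbons.
The molecule carries 2 separate instances of an N-methylamino group (-NHCH3) meeting every constraint; each maps to a distinct set of atoms, giving 2 matches.

2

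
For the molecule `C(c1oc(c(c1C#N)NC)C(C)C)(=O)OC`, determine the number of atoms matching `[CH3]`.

The query [CH3] means: aliphatic carbon with exactly three hydrogens.
Check the 16 heavy atoms by environment: 1× o (aromatic, H0) → no; 4× c (aromatic, H0) → no; 1× N (H1) → no; 4× C (H3) → match; 2× C (H0) → no; 2× O (H0) → no; 1× N (H0) → no; 1× C (H1) → no.
That gives 4 matching atoms.

4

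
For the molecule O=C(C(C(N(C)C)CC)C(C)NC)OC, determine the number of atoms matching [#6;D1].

6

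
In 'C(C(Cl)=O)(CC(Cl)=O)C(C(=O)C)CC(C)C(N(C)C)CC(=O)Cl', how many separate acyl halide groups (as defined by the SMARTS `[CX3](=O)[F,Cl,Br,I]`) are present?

3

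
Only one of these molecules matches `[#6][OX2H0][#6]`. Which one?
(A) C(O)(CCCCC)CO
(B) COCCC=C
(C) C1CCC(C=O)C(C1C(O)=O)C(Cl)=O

[#6][OX2H0][#6] describes an aliphatic oxygen bridging two carbons with no H on the oxygen (an ether).
(A) has a hydroxyl group (-OH) but the oxygen has H1, not H0 bridging two carbons.
(B) contains a methoxy ether (-OCH3), which satisfies every atom and bond constraint.
(C) has a carboxylic acid group (-C(=O)OH) but the -OH oxygen has H1; the =O is OX1, not OX2.
So the answer is (B).

B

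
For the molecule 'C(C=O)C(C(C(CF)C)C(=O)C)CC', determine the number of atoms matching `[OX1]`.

2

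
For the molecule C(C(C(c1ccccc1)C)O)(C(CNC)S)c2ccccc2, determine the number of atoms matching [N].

1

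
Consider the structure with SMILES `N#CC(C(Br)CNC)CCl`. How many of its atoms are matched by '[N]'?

2

The query [N] means: uppercase N matches aliphatic (non-aromatic) nitrogen only.
Check the 10 heavy atoms by environment: 6× C → no; 1× Br → no; 2× N → match; 1× Cl → no.
That gives 2 matching atoms.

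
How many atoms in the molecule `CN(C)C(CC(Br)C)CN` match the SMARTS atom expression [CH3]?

3

The query [CH3] means: aliphatic carbon with exactly three hydrogens.
Check the 10 heavy atoms by environment: 3× C (H3) → match; 2× C (H1) → no; 2× C (H2) → no; 1× Br (H0) → no; 1× N (H2) → no; 1× N (H0) → no.
That gives 3 matching atoms.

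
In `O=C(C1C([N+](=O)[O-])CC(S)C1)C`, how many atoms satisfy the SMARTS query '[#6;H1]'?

The query [#6;H1] means: any carbon bearing exactly one hydrogen.
Check the 12 heavy atoms by environment: 3× C (H1) → match; 2× C (H2) → no; 1× S (H1) → no; 1× C (H0) → no; 2× O (H0) → no; 1× C (H3) → no; 1× N (charge +1, H0) → no; 1× O (charge -1, H0) → no.
That gives 3 matching atoms.

3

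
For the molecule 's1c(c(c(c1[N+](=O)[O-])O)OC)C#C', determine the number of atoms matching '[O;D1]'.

3

The query [O;D1] means: aliphatic oxygen bonded to exactly one heavy atom.
Check the 13 heavy atoms by environment: 1× s (aromatic, D2) → no; 4× c (aromatic, D3) → no; 1× N (charge +1, D3) → no; 1× O (charge -1, D1) → match; 2× O (D1) → match; 1× C (D2) → no; 2× C (D1) → no; 1× O (D2) → no.
Summing the matching environments: 1 + 2 = 3 matching atoms.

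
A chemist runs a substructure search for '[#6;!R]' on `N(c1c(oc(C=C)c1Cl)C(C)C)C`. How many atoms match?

6

Check the 13 heavy atoms by environment: 1× o (aromatic, in 5-ring) → no; 4× c (aromatic, in 5-ring) → no; 1× Cl (acyclic) → no; 6× C (acyclic) → match; 1× N (acyclic) → no.
That gives 6 matching atoms.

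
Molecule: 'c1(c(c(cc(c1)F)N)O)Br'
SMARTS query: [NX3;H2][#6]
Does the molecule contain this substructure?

Yes

The pattern [NX3;H2][#6] describes a trivalent nitrogen with two H attached to carbon — a primary amine.
The molecule carries a primary amino group (-NH2), whose atoms satisfy every constraint of the query, so the pattern matches.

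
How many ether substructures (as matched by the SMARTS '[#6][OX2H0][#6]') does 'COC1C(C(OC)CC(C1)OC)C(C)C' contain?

[#6][OX2H0][#6] is the SMARTS for an ether: an aliphatic oxygen bridging two carbons with no H on the oxygen.
The molecule carries 3 separate instances of a methoxy ether (-OCH3) meeting every constraint; each maps to a distinct set of atoms, giving 3 matches.

3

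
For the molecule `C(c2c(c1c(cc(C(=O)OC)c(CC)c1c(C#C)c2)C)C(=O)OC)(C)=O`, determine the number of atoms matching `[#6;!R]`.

11

Check the 26 heavy atoms by environment: 10× c (aromatic, in 6-ring) → no; 11× C (acyclic) → match; 5× O (acyclic) → no.
That gives 11 matching atoms.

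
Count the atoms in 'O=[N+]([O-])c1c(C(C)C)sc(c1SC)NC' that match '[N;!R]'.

2

The query [N;!R] means: aliphatic nitrogen not in a ring.
Check the 15 heavy atoms by environment: 1× s (aromatic, in 5-ring) → no; 4× c (aromatic, in 5-ring) → no; 1× S (acyclic) → no; 5× C (acyclic) → no; 1× N (acyclic) → match; 1× N (charge +1, acyclic) → match; 1× O (charge -1, acyclic) → no; 1× O (acyclic) → no.
Summing the matching environments: 1 + 1 = 2 matching atoms.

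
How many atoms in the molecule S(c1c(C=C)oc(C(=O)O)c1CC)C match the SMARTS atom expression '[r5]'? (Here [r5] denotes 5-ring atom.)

5

The query [r5] means: r5 matches atoms in a five-membered ring.
Check the 14 heavy atoms by environment: 1× o (aromatic, in 5-ring) → match; 4× c (aromatic, in 5-ring) → match; 6× C (acyclic) → no; 1× S (acyclic) → no; 2× O (acyclic) → no.
Summing the matching environments: 1 + 4 = 5 matching atoms.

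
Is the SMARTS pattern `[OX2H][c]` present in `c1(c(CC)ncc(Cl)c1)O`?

Yes

The pattern [OX2H][c] describes a hydroxyl oxygen attached to an aromatic carbon — a phenol.
The molecule carries a hydroxyl group (-OH), whose atoms satisfy every constraint of the query, so the pattern matches.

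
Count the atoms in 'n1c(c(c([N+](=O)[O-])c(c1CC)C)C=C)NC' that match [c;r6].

The query [c;r6] means: aromatic carbon that belongs to a six-membered ring.
Check the 16 heavy atoms by environment: 1× n (aromatic, in 6-ring) → no; 5× c (aromatic, in 6-ring) → match; 6× C (acyclic) → no; 1× N (charge +1, acyclic) → no; 1× O (charge -1, acyclic) → no; 1× O (acyclic) → no; 1× N (acyclic) → no.
That gives 5 matching atoms.

5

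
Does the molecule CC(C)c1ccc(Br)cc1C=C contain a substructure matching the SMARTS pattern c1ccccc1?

Yes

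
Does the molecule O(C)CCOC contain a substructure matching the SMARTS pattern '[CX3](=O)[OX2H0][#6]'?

No

The pattern [CX3](=O)[OX2H0][#6] describes a carbonyl carbon bonded to an oxygen that is itself bonded to carbon (no H on that O) — an ester.
The closest candidate here is a methoxy ether (-OCH3), but the ether oxygen is not adjacent to a C=O carbon. No other fragment satisfies the full query, so there is no match.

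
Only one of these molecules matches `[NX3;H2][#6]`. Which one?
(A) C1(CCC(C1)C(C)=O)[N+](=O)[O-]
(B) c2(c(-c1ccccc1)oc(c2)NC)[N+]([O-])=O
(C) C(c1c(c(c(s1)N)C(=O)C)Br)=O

C

[NX3;H2][#6] describes a trivalent nitrogen with two H attached to carbon (a primary amine).
(A) has a nitro group (-[N+](=O)[O-]) but the nitrogen is [N+] with no H, not NX3H2.
(B) has an N-methylamino group (-NHCH3) but the nitrogen bears two carbons and only one H (H1), not H2.
(C) contains a primary amino group (-NH2), which satisfies every atom and bond constraint.
So the answer is (C).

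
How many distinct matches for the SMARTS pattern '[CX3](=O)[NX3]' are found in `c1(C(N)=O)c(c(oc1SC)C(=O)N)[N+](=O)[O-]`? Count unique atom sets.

[CX3](=O)[NX3] is the SMARTS for an amide: a carbonyl carbon bonded to a trivalent nitrogen.
The molecule carries 2 separate instances of a primary amide (-C(=O)NH2) meeting every constraint; each maps to a distinct set of atoms, giving 2 matches.

2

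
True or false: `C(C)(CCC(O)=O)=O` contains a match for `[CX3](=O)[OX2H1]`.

The pattern [CX3](=O)[OX2H1] describes an sp2 carbon double-bonded to O and single-bonded to an -OH oxygen — a carboxylic acid.
The molecule carries a carboxylic acid group (-C(=O)OH), whose atoms satisfy every constraint of the query, so the pattern matches.

True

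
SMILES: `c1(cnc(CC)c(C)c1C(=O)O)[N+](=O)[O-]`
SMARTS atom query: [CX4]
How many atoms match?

3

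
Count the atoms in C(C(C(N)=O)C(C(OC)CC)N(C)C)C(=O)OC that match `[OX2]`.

2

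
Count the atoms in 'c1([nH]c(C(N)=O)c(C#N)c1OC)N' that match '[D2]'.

3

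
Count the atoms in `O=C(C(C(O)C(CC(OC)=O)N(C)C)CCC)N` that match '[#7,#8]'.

6

The query [#7,#8] means: nitrogen or oxygen (comma = OR).
Check the 18 heavy atoms by environment: 12× C → no; 4× O → match; 2× N → match.
Summing the matching environments: 4 + 2 = 6 matching atoms.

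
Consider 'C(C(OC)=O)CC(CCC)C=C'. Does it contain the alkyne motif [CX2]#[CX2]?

No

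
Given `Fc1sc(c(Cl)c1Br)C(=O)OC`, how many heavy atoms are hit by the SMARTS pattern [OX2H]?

0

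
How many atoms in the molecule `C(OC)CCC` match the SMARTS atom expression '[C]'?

5

The query [C] means: uppercase C matches aliphatic (non-aromatic) carbon only.
Check the 6 heavy atoms by environment: 5× C → match; 1× O → no.
That gives 5 matching atoms.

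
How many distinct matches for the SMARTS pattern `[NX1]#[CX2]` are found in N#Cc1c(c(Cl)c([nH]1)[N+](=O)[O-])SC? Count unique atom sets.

1

[NX1]#[CX2] is the SMARTS for a nitrile: a nitrogen triple-bonded to a two-connected carbon.
Exactly one fragment in the molecule meets all constraints, giving 1 match.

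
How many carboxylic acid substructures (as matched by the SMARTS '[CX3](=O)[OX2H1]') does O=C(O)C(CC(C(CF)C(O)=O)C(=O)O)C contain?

3

[CX3](=O)[OX2H1] is the SMARTS for a carboxylic acid: an sp2 carbon double-bonded to O and single-bonded to an -OH oxygen.
The molecule carries 3 separate instances of a carboxylic acid group (-C(=O)OH) meeting every constraint; each maps to a distinct set of atoms, giving 3 matches.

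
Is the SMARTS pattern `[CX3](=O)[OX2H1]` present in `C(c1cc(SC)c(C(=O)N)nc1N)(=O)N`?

The pattern [CX3](=O)[OX2H1] describes an sp2 carbon double-bonded to O and single-bonded to an -OH oxygen — a carboxylic acid.
The closest candidate here is a primary amide (-C(=O)NH2), but the carbonyl is bonded to N, not to an -OH oxygen. No other fragment satisfies the full query, so there is no match.

No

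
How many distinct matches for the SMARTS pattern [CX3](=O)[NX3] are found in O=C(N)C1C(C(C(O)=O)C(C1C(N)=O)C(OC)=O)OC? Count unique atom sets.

[CX3](=O)[NX3] is the SMARTS for an amide: a carbonyl carbon bonded to a trivalent nitrogen.
The molecule carries 2 separate instances of a primary amide (-C(=O)NH2) meeting every constraint; each maps to a distinct set of atoms, giving 2 matches.

2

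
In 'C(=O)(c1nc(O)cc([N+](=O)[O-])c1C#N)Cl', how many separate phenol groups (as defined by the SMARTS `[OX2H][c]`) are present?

1

[OX2H][c] is the SMARTS for a phenol: a hydroxyl oxygen attached to an aromatic carbon.
Exactly one fragment in the molecule meets all constraints, giving 1 match.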